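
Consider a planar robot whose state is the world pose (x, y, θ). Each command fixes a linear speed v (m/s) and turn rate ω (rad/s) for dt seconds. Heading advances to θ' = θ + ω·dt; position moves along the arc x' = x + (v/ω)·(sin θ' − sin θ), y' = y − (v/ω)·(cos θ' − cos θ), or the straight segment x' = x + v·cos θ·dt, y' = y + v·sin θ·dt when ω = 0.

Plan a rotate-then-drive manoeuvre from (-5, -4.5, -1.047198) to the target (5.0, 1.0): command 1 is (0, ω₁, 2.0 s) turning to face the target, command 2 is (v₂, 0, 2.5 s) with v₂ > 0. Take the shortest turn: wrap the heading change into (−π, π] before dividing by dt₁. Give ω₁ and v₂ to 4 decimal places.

ω₁ = 0.7750, v₂ = 4.5651

heading to target = atan2(1−-4.5, 5−-5) = 0.5028
Δθ = wrap(0.5028 − -1.0472) = 1.5500; ω₁ = Δθ/dt₁ = 0.7750
distance = √((5−-5)² + (1−-4.5)²) = 11.4127; v₂ = distance/dt₂ = 4.5651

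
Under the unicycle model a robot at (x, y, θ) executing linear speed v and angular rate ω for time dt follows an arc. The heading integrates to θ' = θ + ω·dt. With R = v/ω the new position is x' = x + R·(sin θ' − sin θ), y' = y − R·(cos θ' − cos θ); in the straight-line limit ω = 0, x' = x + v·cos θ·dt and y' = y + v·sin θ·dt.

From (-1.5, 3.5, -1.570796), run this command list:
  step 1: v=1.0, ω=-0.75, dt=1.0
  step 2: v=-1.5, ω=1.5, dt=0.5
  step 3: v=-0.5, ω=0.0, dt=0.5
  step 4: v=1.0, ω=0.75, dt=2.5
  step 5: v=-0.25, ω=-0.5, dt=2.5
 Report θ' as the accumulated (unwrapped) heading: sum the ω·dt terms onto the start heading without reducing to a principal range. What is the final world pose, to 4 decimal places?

step 1: θ'=-2.3208 (R=-1.3333) → pose (-1.8577, 2.5911, -2.3208)
step 2: θ'=-1.5708 (R=-1.0000) → pose (-1.5894, 3.2728, -1.5708)
step 3: θ'=-1.5708 (straight) → pose (-1.5894, 3.5228, -1.5708)
step 4: θ'=0.3042 (R=1.3333) → pose (0.1433, 2.2507, 0.3042)
step 5: θ'=-0.9458 (R=0.5000) → pose (-0.4120, 2.4352, -0.9458)

(-0.4120, 2.4352, -0.9458)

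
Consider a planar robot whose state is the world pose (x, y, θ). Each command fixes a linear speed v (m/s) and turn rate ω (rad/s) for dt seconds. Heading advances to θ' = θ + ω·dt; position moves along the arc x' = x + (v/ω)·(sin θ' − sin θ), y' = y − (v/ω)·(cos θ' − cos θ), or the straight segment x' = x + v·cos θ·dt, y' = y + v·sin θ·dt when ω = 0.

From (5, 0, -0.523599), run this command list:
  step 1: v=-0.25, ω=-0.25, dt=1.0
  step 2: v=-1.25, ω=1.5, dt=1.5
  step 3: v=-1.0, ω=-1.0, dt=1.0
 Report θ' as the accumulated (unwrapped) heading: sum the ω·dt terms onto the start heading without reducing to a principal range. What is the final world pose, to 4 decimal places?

(2.8524, -1.1614, 0.4764)

step 1: θ'=-0.7736 (R=1.0000) → pose (4.8013, 0.1506, -0.7736)
step 2: θ'=1.4764 (R=-0.8333) → pose (3.3894, -0.3670, 1.4764)
step 3: θ'=0.4764 (R=1.0000) → pose (2.8524, -1.1614, 0.4764)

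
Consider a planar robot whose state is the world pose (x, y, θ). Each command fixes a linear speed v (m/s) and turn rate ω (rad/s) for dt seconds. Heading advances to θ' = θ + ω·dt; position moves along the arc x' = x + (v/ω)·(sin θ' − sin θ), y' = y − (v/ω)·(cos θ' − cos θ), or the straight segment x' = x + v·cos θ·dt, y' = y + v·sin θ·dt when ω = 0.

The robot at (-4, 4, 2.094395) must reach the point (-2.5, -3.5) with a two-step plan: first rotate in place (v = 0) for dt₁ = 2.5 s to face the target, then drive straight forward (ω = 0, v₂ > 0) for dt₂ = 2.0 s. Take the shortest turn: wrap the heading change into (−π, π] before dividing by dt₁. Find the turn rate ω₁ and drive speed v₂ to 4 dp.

heading to target = atan2(-3.5−4, -2.5−-4) = -1.3734
Δθ = wrap(-1.3734 − 2.0944) = 2.8154; ω₁ = Δθ/dt₁ = 1.1262
distance = √((-2.5−-4)² + (-3.5−4)²) = 7.6485; v₂ = distance/dt₂ = 3.8243

ω₁ = 1.1262, v₂ = 3.8243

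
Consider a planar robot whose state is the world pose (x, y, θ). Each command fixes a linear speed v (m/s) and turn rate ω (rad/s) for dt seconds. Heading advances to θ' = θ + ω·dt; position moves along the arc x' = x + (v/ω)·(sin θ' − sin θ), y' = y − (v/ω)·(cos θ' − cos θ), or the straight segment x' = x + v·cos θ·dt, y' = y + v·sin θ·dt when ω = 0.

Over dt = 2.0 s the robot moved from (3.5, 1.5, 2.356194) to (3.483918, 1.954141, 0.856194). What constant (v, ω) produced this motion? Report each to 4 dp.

Δθ = 0.856194 − 2.356194 = -1.500000
ω = Δθ/dt = -1.500000/2.0 = -0.7500
R = −Δy/(cos θ' − cos θ) = -0.3333
v = R·ω = -0.3333·-0.7500 = 0.2500

v = 0.2500, ω = -0.7500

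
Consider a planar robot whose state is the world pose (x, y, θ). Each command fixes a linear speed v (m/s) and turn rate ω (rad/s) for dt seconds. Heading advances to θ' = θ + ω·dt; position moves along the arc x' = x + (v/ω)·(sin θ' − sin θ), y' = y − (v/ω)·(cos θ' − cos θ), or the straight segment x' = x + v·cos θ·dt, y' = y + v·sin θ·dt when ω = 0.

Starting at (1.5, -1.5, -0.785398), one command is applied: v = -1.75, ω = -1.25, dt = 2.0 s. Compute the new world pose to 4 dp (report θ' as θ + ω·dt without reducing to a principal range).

(2.6906, 0.8755, -3.2854)

θ' = -0.7854 + -1.25·2.0 = -3.2854
R = v/ω = -1.75/-1.25 = 1.4000
x' = 1.5 + 1.4000·(sin -3.2854 − sin -0.7854) = 2.6906
y' = -1.5 − 1.4000·(cos -3.2854 − cos -0.7854) = 0.8755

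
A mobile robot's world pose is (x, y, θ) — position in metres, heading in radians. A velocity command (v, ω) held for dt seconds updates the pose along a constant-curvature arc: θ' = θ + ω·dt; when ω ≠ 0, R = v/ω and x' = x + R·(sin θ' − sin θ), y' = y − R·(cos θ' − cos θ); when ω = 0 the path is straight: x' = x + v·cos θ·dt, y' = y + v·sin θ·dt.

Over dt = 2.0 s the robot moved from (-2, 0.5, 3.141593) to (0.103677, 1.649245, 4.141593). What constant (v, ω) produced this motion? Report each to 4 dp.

v = -1.2500, ω = 0.5000

Δθ = 4.141593 − 3.141593 = 1.000000
ω = Δθ/dt = 1.000000/2.0 = 0.5000
R = Δx/(sin θ' − sin θ) = -2.5000
v = R·ω = -2.5000·0.5000 = -1.2500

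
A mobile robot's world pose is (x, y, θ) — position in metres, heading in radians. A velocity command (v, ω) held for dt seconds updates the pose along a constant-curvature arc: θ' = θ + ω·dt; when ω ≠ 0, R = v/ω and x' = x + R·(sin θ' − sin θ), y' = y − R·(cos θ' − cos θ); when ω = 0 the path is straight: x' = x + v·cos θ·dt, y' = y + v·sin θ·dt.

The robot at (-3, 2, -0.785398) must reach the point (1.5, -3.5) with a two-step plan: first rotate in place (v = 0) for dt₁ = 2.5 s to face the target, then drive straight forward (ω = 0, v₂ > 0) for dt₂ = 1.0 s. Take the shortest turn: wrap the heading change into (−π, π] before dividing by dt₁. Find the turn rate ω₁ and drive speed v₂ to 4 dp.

ω₁ = -0.0399, v₂ = 7.1063

heading to target = atan2(-3.5−2, 1.5−-3) = -0.8851
Δθ = wrap(-0.8851 − -0.7854) = -0.0997; ω₁ = Δθ/dt₁ = -0.0399
distance = √((1.5−-3)² + (-3.5−2)²) = 7.1063; v₂ = distance/dt₂ = 7.1063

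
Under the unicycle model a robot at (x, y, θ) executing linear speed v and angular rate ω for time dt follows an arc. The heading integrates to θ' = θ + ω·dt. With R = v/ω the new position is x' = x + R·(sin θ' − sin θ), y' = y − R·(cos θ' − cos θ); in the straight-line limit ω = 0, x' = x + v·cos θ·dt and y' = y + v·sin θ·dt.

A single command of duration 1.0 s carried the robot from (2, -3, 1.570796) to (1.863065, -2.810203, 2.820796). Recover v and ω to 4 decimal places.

Δθ = 2.820796 − 1.570796 = 1.250000
ω = Δθ/dt = 1.250000/1.0 = 1.2500
R = −Δy/(cos θ' − cos θ) = 0.2000
v = R·ω = 0.2000·1.2500 = 0.2500

v = 0.2500, ω = 1.2500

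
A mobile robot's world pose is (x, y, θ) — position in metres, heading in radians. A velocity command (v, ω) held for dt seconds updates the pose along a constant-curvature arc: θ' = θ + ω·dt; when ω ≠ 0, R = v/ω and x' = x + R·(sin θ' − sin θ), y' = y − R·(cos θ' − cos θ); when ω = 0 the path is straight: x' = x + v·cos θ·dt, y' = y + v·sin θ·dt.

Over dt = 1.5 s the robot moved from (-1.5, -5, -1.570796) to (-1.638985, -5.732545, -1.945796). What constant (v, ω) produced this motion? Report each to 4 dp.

v = 0.5000, ω = -0.2500

Δθ = -1.945796 − -1.570796 = -0.375000
ω = Δθ/dt = -0.375000/1.5 = -0.2500
R = −Δy/(cos θ' − cos θ) = -2.0000
v = R·ω = -2.0000·-0.2500 = 0.5000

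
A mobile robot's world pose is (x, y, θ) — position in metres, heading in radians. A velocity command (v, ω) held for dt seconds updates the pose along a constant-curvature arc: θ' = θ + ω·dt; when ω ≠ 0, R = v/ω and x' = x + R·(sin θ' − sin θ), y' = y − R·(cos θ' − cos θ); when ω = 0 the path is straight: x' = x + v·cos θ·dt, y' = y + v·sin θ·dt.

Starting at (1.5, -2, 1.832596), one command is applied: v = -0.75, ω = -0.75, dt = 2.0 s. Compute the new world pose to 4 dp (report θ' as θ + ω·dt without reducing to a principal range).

(0.8606, -3.2040, 0.3326)

θ' = 1.8326 + -0.75·2.0 = 0.3326
R = v/ω = -0.75/-0.75 = 1.0000
x' = 1.5 + 1.0000·(sin 0.3326 − sin 1.8326) = 0.8606
y' = -2 − 1.0000·(cos 0.3326 − cos 1.8326) = -3.2040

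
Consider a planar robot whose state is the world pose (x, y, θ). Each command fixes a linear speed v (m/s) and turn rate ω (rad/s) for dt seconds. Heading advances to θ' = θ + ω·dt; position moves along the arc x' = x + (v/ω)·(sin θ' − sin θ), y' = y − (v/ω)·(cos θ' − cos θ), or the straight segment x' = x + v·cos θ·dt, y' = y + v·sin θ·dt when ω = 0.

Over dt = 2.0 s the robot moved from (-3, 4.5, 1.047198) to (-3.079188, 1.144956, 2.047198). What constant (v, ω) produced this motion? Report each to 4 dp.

Δθ = 2.047198 − 1.047198 = 1.000000
ω = Δθ/dt = 1.000000/2.0 = 0.5000
R = −Δy/(cos θ' − cos θ) = -3.5000
v = R·ω = -3.5000·0.5000 = -1.7500

v = -1.7500, ω = 0.5000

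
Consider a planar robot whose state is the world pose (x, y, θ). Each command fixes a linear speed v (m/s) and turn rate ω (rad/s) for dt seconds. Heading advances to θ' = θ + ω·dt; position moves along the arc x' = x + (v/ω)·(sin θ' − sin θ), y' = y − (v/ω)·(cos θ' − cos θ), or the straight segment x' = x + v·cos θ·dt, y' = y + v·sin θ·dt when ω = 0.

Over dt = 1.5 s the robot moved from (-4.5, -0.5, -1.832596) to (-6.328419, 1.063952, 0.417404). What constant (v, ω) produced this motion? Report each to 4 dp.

v = -2.0000, ω = 1.5000

Δθ = 0.417404 − -1.832596 = 2.250000
ω = Δθ/dt = 2.250000/1.5 = 1.5000
R = Δx/(sin θ' − sin θ) = -1.3333
v = R·ω = -1.3333·1.5000 = -2.0000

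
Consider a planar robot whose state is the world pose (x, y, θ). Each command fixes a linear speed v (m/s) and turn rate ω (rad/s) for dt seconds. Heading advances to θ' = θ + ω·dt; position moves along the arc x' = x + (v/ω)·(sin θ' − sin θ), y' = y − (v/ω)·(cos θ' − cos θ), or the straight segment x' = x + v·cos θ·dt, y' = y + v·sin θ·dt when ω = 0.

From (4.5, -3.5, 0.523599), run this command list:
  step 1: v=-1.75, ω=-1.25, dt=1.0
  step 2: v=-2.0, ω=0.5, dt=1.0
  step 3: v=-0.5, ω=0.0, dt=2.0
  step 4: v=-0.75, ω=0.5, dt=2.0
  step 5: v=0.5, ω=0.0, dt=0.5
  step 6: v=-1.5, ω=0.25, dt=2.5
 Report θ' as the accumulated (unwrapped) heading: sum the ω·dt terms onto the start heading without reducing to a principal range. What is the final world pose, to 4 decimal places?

(-2.7881, -5.6803, 1.3986)

step 1: θ'=-0.7264 (R=1.4000) → pose (2.8701, -3.3342, -0.7264)
step 2: θ'=-0.2264 (R=-4.0000) → pose (1.1113, -2.4265, -0.2264)
step 3: θ'=-0.2264 (straight) → pose (0.1368, -2.2020, -0.2264)
step 4: θ'=0.7736 (R=-1.5000) → pose (-1.2480, -2.5907, 0.7736)
step 5: θ'=0.7736 (straight) → pose (-1.0691, -2.4160, 0.7736)
step 6: θ'=1.3986 (R=-6.0000) → pose (-2.7881, -5.6803, 1.3986)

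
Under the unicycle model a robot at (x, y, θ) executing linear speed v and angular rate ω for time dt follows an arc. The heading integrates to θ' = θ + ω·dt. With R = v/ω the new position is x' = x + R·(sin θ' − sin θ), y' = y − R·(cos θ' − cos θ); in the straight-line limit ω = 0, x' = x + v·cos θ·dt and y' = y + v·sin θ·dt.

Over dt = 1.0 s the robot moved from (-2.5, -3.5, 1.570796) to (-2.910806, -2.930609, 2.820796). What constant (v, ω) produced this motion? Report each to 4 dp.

Δθ = 2.820796 − 1.570796 = 1.250000
ω = Δθ/dt = 1.250000/1.0 = 1.2500
R = −Δy/(cos θ' − cos θ) = 0.6000
v = R·ω = 0.6000·1.2500 = 0.7500

v = 0.7500, ω = 1.2500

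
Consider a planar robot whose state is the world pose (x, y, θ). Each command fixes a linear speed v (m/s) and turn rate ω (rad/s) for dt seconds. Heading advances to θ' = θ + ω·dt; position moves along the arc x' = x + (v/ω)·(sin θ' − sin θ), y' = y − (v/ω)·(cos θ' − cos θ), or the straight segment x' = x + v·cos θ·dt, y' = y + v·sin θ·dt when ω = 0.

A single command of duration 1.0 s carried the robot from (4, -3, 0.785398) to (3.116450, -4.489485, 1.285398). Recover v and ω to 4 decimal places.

v = -1.7500, ω = 0.5000

Δθ = 1.285398 − 0.785398 = 0.500000
ω = Δθ/dt = 0.500000/1.0 = 0.5000
R = −Δy/(cos θ' − cos θ) = -3.5000
v = R·ω = -3.5000·0.5000 = -1.7500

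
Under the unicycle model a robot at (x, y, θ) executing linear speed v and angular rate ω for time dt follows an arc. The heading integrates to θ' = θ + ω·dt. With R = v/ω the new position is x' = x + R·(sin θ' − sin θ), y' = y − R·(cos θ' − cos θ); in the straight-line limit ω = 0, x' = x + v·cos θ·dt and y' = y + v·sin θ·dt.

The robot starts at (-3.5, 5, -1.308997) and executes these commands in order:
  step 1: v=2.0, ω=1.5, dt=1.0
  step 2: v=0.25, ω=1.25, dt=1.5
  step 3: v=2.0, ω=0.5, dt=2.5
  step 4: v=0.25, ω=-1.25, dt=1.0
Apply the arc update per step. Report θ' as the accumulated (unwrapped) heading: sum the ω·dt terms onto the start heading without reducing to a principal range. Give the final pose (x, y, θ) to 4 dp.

(-6.2452, 6.4678, 2.0660)

step 1: θ'=0.1910 (R=1.3333) → pose (-1.9590, 4.0360, 0.1910)
step 2: θ'=2.0660 (R=0.2000) → pose (-1.8210, 4.3274, 2.0660)
step 3: θ'=3.3160 (R=4.0000) → pose (-6.0346, 6.3659, 3.3160)
step 4: θ'=2.0660 (R=-0.2000) → pose (-6.2452, 6.4678, 2.0660)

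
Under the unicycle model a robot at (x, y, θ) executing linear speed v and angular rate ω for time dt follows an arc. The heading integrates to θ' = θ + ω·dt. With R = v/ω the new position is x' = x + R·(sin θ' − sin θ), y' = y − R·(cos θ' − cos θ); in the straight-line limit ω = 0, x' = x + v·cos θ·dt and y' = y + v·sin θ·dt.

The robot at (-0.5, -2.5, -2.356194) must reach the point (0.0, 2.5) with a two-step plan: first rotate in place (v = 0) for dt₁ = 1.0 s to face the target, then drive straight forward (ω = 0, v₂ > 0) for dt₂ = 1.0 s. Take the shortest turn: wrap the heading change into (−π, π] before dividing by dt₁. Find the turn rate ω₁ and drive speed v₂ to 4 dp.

ω₁ = -2.4559, v₂ = 5.0249

heading to target = atan2(2.5−-2.5, 0−-0.5) = 1.4711
Δθ = wrap(1.4711 − -2.3562) = -2.4559; ω₁ = Δθ/dt₁ = -2.4559
distance = √((0−-0.5)² + (2.5−-2.5)²) = 5.0249; v₂ = distance/dt₂ = 5.0249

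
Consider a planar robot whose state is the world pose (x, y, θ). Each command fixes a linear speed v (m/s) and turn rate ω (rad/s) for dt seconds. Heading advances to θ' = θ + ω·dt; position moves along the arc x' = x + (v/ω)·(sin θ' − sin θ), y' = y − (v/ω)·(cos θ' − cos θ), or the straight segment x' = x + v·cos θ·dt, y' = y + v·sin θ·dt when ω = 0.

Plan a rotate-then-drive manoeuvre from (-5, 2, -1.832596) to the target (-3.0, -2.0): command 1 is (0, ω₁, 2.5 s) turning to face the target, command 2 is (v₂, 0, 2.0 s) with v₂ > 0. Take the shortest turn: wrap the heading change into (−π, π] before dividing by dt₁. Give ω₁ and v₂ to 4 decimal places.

ω₁ = 0.2902, v₂ = 2.2361

heading to target = atan2(-2−2, -3−-5) = -1.1071
Δθ = wrap(-1.1071 − -1.8326) = 0.7254; ω₁ = Δθ/dt₁ = 0.2902
distance = √((-3−-5)² + (-2−2)²) = 4.4721; v₂ = distance/dt₂ = 2.2361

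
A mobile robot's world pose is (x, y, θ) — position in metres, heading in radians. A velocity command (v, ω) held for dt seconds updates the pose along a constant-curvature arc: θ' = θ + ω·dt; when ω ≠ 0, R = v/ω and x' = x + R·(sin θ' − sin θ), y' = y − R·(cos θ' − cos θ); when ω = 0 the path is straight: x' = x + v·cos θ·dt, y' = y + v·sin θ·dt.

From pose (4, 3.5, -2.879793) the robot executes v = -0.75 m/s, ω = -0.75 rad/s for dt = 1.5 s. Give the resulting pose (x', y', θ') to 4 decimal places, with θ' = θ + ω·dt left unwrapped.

θ' = -2.8798 + -0.75·1.5 = -4.0048
R = v/ω = -0.75/-0.75 = 1.0000
x' = 4 + 1.0000·(sin -4.0048 − sin -2.8798) = 5.0187
y' = 3.5 − 1.0000·(cos -4.0048 − cos -2.8798) = 3.1841

(5.0187, 3.1841, -4.0048)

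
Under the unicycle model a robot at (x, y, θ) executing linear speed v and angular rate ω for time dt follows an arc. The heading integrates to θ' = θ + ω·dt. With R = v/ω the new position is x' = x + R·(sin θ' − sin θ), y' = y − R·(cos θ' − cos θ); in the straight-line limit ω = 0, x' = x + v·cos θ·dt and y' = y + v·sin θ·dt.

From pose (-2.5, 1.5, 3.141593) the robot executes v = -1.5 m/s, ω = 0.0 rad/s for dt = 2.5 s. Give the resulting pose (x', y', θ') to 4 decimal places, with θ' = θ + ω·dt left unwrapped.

θ' = 3.1416 + 0.0·2.5 = 3.1416
ω = 0 → straight: x' = -2.5 + -1.5·cos(3.1416)·2.5 = 1.2500
y' = 1.5 + -1.5·sin(3.1416)·2.5 = 1.5000

(1.2500, 1.5000, 3.1416)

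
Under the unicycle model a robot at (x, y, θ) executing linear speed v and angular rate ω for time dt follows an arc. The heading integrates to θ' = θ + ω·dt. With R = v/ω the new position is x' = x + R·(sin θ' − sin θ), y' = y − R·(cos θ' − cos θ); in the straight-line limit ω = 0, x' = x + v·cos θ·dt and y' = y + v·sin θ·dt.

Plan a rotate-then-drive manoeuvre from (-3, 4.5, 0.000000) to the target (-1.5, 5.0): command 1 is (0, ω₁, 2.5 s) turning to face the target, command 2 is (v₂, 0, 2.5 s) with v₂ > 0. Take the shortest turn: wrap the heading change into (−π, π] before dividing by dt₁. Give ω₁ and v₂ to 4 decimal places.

ω₁ = 0.1287, v₂ = 0.6325

heading to target = atan2(5−4.5, -1.5−-3) = 0.3218
Δθ = wrap(0.3218 − 0.0000) = 0.3218; ω₁ = Δθ/dt₁ = 0.1287
distance = √((-1.5−-3)² + (5−4.5)²) = 1.5811; v₂ = distance/dt₂ = 0.6325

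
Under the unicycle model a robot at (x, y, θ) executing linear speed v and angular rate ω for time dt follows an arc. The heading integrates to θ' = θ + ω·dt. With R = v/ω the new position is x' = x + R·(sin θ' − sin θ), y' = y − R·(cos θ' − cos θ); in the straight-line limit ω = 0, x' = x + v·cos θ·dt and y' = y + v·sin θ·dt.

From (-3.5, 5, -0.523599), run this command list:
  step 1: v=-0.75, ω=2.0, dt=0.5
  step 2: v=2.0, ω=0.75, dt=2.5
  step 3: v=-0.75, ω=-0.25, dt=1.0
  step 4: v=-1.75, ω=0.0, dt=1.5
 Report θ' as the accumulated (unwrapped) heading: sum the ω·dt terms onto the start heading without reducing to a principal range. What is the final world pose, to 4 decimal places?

(-1.4033, 6.3978, 2.1014)

step 1: θ'=0.4764 (R=-0.3750) → pose (-3.8595, 5.0085, 0.4764)
step 2: θ'=2.3514 (R=2.6667) → pose (-3.1877, 9.2548, 2.3514)
step 3: θ'=2.1014 (R=3.0000) → pose (-2.7317, 8.6618, 2.1014)
step 4: θ'=2.1014 (straight) → pose (-1.4033, 6.3978, 2.1014)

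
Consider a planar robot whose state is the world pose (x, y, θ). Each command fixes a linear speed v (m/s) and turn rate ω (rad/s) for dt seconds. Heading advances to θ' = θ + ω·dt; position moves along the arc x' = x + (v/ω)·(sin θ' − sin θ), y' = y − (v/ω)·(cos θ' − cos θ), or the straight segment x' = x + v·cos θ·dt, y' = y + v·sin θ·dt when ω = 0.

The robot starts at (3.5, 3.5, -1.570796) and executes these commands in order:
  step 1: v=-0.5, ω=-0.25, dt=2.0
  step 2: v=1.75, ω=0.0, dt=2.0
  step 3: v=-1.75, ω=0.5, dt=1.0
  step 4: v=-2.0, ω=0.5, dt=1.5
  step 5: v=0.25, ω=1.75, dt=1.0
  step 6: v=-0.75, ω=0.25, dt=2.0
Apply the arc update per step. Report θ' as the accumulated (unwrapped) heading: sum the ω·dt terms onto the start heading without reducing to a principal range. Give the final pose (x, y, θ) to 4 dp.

(1.0745, 4.4317, 1.4292)

step 1: θ'=-2.0708 (R=2.0000) → pose (3.7448, 4.4589, -2.0708)
step 2: θ'=-2.0708 (straight) → pose (2.0668, 1.3873, -2.0708)
step 3: θ'=-1.5708 (R=-3.5000) → pose (2.4953, 3.0653, -1.5708)
step 4: θ'=-0.8208 (R=-4.0000) → pose (1.4221, 5.7919, -0.8208)
step 5: θ'=0.9292 (R=0.1429) → pose (1.6410, 5.8037, 0.9292)
step 6: θ'=1.4292 (R=-3.0000) → pose (1.0745, 4.4317, 1.4292)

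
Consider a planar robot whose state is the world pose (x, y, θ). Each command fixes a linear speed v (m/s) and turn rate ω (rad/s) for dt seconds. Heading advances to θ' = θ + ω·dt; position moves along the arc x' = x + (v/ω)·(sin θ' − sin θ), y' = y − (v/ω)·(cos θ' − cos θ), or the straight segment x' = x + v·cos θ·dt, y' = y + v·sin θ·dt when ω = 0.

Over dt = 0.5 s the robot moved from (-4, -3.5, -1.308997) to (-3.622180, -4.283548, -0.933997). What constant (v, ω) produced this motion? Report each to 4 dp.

v = 1.7500, ω = 0.7500

Δθ = -0.933997 − -1.308997 = 0.375000
ω = Δθ/dt = 0.375000/0.5 = 0.7500
R = −Δy/(cos θ' − cos θ) = 2.3333
v = R·ω = 2.3333·0.7500 = 1.7500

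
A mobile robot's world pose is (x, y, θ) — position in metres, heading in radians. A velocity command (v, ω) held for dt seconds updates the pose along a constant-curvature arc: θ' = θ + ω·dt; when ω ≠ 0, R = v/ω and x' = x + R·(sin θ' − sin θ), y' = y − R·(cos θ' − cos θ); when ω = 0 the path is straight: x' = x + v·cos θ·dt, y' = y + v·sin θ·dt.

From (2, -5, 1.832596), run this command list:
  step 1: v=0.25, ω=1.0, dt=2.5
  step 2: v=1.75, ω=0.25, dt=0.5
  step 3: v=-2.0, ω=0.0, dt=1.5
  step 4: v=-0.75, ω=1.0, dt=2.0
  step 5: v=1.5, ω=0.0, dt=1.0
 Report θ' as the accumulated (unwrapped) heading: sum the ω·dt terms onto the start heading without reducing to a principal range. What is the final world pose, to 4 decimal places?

(2.6310, -1.7117, 6.4576)

step 1: θ'=4.3326 (R=0.2500) → pose (1.5263, -4.9720, 4.3326)
step 2: θ'=4.4576 (R=7.0000) → pose (1.2535, -5.8028, 4.4576)
step 3: θ'=4.4576 (straight) → pose (2.0096, -2.8997, 4.4576)
step 4: θ'=6.4576 (R=-0.7500) → pose (1.1537, -1.9720, 6.4576)
step 5: θ'=6.4576 (straight) → pose (2.6310, -1.7117, 6.4576)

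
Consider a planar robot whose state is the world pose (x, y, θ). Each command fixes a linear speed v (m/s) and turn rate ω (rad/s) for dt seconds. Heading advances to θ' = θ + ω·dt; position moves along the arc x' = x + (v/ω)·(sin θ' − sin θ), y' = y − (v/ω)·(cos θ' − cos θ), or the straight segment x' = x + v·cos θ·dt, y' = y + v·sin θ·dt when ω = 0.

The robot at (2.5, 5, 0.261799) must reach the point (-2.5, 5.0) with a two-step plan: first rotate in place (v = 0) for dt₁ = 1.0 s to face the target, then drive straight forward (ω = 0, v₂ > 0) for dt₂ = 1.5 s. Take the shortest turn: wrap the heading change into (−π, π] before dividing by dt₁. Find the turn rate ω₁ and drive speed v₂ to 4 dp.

heading to target = atan2(5−5, -2.5−2.5) = 3.1416
Δθ = wrap(3.1416 − 0.2618) = 2.8798; ω₁ = Δθ/dt₁ = 2.8798
distance = √((-2.5−2.5)² + (5−5)²) = 5.0000; v₂ = distance/dt₂ = 3.3333

ω₁ = 2.8798, v₂ = 3.3333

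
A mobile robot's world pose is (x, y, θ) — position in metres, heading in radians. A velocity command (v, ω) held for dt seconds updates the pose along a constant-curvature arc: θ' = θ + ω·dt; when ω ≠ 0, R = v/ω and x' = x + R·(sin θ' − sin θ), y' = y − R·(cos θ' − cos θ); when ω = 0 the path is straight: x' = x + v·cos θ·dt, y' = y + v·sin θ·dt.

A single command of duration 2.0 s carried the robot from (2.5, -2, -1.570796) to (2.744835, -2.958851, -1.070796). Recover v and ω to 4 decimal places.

Δθ = -1.070796 − -1.570796 = 0.500000
ω = Δθ/dt = 0.500000/2.0 = 0.2500
R = −Δy/(cos θ' − cos θ) = 2.0000
v = R·ω = 2.0000·0.2500 = 0.5000

v = 0.5000, ω = 0.2500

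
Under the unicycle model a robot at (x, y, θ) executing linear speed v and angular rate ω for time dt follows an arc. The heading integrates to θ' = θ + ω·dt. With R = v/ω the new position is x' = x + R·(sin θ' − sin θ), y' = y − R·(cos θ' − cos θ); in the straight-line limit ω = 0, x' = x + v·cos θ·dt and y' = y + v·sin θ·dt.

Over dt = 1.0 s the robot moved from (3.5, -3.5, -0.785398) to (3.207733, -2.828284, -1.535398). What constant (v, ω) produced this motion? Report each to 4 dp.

v = -0.7500, ω = -0.7500

Δθ = -1.535398 − -0.785398 = -0.750000
ω = Δθ/dt = -0.750000/1.0 = -0.7500
R = −Δy/(cos θ' − cos θ) = 1.0000
v = R·ω = 1.0000·-0.7500 = -0.7500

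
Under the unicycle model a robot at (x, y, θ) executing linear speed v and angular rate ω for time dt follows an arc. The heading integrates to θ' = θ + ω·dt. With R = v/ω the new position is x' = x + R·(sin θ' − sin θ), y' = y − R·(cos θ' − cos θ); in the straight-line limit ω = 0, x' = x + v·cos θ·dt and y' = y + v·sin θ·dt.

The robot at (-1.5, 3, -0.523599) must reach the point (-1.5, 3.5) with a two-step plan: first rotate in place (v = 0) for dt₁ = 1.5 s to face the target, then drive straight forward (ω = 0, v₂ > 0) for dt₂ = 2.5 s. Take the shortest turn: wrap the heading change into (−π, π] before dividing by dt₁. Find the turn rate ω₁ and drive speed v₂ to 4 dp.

heading to target = atan2(3.5−3, -1.5−-1.5) = 1.5708
Δθ = wrap(1.5708 − -0.5236) = 2.0944; ω₁ = Δθ/dt₁ = 1.3963
distance = √((-1.5−-1.5)² + (3.5−3)²) = 0.5000; v₂ = distance/dt₂ = 0.2000

ω₁ = 1.3963, v₂ = 0.2000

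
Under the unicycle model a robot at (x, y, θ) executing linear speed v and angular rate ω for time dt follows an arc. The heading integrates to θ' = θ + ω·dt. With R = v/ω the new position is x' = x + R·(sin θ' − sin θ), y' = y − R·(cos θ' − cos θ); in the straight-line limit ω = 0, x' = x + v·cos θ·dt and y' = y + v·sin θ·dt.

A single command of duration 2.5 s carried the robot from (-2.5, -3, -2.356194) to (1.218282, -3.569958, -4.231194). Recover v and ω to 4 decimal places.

Δθ = -4.231194 − -2.356194 = -1.875000
ω = Δθ/dt = -1.875000/2.5 = -0.7500
R = Δx/(sin θ' − sin θ) = 2.3333
v = R·ω = 2.3333·-0.7500 = -1.7500

v = -1.7500, ω = -0.7500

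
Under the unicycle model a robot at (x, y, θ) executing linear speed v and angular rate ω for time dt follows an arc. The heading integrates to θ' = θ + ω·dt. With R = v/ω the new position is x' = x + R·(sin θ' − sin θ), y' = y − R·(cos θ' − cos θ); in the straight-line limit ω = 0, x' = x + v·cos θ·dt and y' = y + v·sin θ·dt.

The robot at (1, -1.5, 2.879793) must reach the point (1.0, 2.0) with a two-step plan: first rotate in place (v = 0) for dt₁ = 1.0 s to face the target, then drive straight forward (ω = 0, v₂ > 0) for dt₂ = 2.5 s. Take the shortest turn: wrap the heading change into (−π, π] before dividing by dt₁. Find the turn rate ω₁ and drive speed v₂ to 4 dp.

ω₁ = -1.3090, v₂ = 1.4000

heading to target = atan2(2−-1.5, 1−1) = 1.5708
Δθ = wrap(1.5708 − 2.8798) = -1.3090; ω₁ = Δθ/dt₁ = -1.3090
distance = √((1−1)² + (2−-1.5)²) = 3.5000; v₂ = distance/dt₂ = 1.4000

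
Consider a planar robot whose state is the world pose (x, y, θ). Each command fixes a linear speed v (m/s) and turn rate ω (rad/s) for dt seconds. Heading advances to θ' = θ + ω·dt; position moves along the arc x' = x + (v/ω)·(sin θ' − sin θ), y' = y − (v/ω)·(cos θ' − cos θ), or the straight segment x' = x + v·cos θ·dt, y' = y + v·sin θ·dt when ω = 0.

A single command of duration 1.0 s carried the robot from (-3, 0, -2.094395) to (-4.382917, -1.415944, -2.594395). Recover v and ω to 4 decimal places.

v = 2.0000, ω = -0.5000

Δθ = -2.594395 − -2.094395 = -0.500000
ω = Δθ/dt = -0.500000/1.0 = -0.5000
R = −Δy/(cos θ' − cos θ) = -4.0000
v = R·ω = -4.0000·-0.5000 = 2.0000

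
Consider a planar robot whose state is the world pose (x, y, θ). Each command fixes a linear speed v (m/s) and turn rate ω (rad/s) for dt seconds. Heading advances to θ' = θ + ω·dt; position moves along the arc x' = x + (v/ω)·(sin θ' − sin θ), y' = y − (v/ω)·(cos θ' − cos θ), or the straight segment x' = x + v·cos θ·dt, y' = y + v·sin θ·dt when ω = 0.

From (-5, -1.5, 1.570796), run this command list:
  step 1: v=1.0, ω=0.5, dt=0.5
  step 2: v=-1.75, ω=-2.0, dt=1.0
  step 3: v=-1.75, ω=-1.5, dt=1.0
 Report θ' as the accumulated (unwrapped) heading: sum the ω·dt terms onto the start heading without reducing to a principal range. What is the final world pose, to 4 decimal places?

step 1: θ'=1.8208 (R=2.0000) → pose (-5.0622, -1.0052, 1.8208)
step 2: θ'=-0.1792 (R=0.8750) → pose (-6.0659, -2.0827, -0.1792)
step 3: θ'=-1.6792 (R=1.1667) → pose (-7.0178, -0.8084, -1.6792)

(-7.0178, -0.8084, -1.6792)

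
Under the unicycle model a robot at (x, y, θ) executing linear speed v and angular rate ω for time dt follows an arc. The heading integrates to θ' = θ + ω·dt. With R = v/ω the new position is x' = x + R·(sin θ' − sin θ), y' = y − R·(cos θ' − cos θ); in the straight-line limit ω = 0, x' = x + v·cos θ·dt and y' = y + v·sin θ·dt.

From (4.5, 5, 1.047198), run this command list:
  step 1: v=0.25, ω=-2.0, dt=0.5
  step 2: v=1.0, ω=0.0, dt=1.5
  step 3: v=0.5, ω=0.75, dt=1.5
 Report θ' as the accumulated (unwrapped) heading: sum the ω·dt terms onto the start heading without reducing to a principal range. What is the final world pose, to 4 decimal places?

(6.6836, 5.5403, 1.1722)

step 1: θ'=0.0472 (R=-0.1250) → pose (4.6024, 5.0624, 0.0472)
step 2: θ'=0.0472 (straight) → pose (6.1007, 5.1331, 0.0472)
step 3: θ'=1.1722 (R=0.6667) → pose (6.6836, 5.5403, 1.1722)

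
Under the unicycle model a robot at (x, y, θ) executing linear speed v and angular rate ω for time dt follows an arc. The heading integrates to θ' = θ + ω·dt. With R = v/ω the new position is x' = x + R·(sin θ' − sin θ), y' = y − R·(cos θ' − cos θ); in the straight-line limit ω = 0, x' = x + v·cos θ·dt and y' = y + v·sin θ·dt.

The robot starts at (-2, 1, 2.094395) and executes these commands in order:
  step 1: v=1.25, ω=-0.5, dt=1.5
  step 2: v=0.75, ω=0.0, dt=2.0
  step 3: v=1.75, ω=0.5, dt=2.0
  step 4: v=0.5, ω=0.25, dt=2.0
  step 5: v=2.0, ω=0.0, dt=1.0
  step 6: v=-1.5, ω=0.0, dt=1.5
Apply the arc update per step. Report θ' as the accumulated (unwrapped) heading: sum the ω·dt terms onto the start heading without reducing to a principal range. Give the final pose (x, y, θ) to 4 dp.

step 1: θ'=1.3444 (R=-2.5000) → pose (-2.2711, 2.8112, 1.3444)
step 2: θ'=1.3444 (straight) → pose (-1.9344, 4.2729, 1.3444)
step 3: θ'=2.3444 (R=3.5000) → pose (-2.8412, 7.5041, 2.3444)
step 4: θ'=2.8444 (R=2.0000) → pose (-3.6863, 8.0189, 2.8444)
step 5: θ'=2.8444 (straight) → pose (-5.5986, 8.6046, 2.8444)
step 6: θ'=2.8444 (straight) → pose (-3.4473, 7.9457, 2.8444)

(-3.4473, 7.9457, 2.8444)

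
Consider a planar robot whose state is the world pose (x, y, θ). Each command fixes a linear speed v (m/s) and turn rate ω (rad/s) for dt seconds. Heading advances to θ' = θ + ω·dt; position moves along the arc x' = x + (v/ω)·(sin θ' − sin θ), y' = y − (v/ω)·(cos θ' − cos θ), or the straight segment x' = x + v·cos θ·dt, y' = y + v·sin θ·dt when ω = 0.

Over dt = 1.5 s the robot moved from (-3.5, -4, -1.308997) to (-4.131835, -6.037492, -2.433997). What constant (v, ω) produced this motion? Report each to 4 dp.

v = 1.5000, ω = -0.7500

Δθ = -2.433997 − -1.308997 = -1.125000
ω = Δθ/dt = -1.125000/1.5 = -0.7500
R = −Δy/(cos θ' − cos θ) = -2.0000
v = R·ω = -2.0000·-0.7500 = 1.5000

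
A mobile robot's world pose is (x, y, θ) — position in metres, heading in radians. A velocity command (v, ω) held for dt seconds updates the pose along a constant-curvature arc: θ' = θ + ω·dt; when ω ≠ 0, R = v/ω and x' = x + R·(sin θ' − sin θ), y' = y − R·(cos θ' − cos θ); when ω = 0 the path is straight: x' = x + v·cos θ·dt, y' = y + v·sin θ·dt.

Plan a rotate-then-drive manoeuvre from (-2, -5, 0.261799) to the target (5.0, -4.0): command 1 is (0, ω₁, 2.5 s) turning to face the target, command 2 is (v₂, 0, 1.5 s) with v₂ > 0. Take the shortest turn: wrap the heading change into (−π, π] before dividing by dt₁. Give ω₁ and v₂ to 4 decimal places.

heading to target = atan2(-4−-5, 5−-2) = 0.1419
Δθ = wrap(0.1419 − 0.2618) = -0.1199; ω₁ = Δθ/dt₁ = -0.0480
distance = √((5−-2)² + (-4−-5)²) = 7.0711; v₂ = distance/dt₂ = 4.7140

ω₁ = -0.0480, v₂ = 4.7140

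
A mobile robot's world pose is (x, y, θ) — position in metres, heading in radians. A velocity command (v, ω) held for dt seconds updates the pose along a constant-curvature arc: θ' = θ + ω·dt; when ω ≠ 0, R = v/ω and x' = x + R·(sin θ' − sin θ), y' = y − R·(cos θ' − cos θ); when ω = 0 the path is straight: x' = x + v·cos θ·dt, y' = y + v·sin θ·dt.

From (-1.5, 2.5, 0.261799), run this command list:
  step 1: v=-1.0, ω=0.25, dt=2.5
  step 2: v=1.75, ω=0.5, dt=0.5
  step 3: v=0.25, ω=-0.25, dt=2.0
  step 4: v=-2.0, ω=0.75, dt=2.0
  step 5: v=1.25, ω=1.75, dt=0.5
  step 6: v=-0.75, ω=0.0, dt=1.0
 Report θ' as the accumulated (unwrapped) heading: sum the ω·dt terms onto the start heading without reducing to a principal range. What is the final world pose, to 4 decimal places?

step 1: θ'=0.8868 (R=-4.0000) → pose (-3.5649, 1.1639, 0.8868)
step 2: θ'=1.1368 (R=3.5000) → pose (-3.1021, 1.9038, 1.1368)
step 3: θ'=0.6368 (R=-1.0000) → pose (-2.7894, 2.2873, 0.6368)
step 4: θ'=2.1368 (R=-2.6667) → pose (-3.4546, -1.2868, 2.1368)
step 5: θ'=3.0118 (R=0.7143) → pose (-3.9650, -0.9615, 3.0118)
step 6: θ'=3.0118 (straight) → pose (-3.2213, -1.0586, 3.0118)

(-3.2213, -1.0586, 3.0118)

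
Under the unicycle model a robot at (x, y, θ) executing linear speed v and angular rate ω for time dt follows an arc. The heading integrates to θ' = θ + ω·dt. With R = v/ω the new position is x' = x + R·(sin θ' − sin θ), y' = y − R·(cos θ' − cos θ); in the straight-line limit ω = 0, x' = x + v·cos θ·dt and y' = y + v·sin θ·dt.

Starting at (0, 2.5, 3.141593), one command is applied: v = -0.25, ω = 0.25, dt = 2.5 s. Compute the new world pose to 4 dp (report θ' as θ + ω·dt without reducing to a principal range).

(0.5851, 2.6890, 3.7666)

θ' = 3.1416 + 0.25·2.5 = 3.7666
R = v/ω = -0.25/0.25 = -1.0000
x' = 0 + -1.0000·(sin 3.7666 − sin 3.1416) = 0.5851
y' = 2.5 − -1.0000·(cos 3.7666 − cos 3.1416) = 2.6890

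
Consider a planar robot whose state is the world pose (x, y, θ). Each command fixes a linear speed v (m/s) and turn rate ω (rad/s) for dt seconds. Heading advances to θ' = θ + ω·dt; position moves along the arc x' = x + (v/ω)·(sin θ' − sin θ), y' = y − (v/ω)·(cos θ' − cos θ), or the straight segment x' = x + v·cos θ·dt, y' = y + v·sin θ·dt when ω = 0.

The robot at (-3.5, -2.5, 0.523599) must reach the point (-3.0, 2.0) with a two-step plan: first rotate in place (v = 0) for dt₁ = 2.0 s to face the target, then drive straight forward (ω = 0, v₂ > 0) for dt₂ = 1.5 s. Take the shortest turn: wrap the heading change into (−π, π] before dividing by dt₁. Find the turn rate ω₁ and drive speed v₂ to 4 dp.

heading to target = atan2(2−-2.5, -3−-3.5) = 1.4601
Δθ = wrap(1.4601 − 0.5236) = 0.9365; ω₁ = Δθ/dt₁ = 0.4683
distance = √((-3−-3.5)² + (2−-2.5)²) = 4.5277; v₂ = distance/dt₂ = 3.0185

ω₁ = 0.4683, v₂ = 3.0185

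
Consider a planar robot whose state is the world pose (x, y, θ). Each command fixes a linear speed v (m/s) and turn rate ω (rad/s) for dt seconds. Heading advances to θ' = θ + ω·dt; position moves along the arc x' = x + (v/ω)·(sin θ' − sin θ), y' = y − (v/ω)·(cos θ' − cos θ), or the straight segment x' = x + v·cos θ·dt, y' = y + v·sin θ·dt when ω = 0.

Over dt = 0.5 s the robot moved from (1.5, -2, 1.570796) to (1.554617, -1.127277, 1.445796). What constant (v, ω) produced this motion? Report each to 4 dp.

Δθ = 1.445796 − 1.570796 = -0.125000
ω = Δθ/dt = -0.125000/0.5 = -0.2500
R = −Δy/(cos θ' − cos θ) = -7.0000
v = R·ω = -7.0000·-0.2500 = 1.7500

v = 1.7500, ω = -0.2500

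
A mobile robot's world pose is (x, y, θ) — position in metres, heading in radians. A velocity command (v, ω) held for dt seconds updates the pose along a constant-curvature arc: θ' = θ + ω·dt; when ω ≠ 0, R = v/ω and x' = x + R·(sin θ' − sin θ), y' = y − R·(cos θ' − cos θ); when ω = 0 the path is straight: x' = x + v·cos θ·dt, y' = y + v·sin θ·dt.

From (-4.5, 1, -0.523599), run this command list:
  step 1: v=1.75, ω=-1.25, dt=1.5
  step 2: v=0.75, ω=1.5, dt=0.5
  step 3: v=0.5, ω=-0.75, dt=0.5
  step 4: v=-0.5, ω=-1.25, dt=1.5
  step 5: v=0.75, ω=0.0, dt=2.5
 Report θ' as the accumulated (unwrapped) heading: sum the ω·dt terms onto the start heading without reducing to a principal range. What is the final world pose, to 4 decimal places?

step 1: θ'=-2.3986 (R=-1.4000) → pose (-4.2529, -1.2435, -2.3986)
step 2: θ'=-1.6486 (R=0.5000) → pose (-4.4131, -1.5728, -1.6486)
step 3: θ'=-2.0236 (R=-0.6667) → pose (-4.4783, -1.8127, -2.0236)
step 4: θ'=-3.8986 (R=0.4000) → pose (-3.8439, -1.6969, -3.8986)
step 5: θ'=-3.8986 (straight) → pose (-5.2069, -0.4092, -3.8986)

(-5.2069, -0.4092, -3.8986)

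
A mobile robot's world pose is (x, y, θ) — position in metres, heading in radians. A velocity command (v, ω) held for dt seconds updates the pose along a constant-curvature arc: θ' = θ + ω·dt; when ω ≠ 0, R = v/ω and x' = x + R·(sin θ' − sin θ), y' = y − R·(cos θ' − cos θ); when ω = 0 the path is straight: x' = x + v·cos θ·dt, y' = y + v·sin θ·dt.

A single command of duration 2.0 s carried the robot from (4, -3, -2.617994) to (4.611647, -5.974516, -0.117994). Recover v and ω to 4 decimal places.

Δθ = -0.117994 − -2.617994 = 2.500000
ω = Δθ/dt = 2.500000/2.0 = 1.2500
R = −Δy/(cos θ' − cos θ) = 1.6000
v = R·ω = 1.6000·1.2500 = 2.0000

v = 2.0000, ω = 1.2500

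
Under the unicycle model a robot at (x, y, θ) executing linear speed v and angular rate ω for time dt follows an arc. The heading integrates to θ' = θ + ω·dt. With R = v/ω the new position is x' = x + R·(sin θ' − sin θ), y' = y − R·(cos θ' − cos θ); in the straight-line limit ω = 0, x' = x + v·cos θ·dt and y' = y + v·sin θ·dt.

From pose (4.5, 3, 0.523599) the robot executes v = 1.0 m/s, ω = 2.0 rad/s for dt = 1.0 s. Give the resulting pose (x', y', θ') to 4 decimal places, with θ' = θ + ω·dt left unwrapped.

(4.5397, 3.8405, 2.5236)

θ' = 0.5236 + 2.0·1.0 = 2.5236
R = v/ω = 1.0/2.0 = 0.5000
x' = 4.5 + 0.5000·(sin 2.5236 − sin 0.5236) = 4.5397
y' = 3 − 0.5000·(cos 2.5236 − cos 0.5236) = 3.8405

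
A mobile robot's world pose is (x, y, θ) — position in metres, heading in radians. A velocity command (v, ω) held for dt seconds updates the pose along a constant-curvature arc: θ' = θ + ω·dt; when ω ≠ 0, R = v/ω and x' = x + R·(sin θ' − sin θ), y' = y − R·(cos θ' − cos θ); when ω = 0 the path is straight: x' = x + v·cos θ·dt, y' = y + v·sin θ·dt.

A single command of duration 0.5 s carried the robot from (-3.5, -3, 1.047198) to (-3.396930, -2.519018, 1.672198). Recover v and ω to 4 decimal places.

Δθ = 1.672198 − 1.047198 = 0.625000
ω = Δθ/dt = 0.625000/0.5 = 1.2500
R = −Δy/(cos θ' − cos θ) = 0.8000
v = R·ω = 0.8000·1.2500 = 1.0000

v = 1.0000, ω = 1.2500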